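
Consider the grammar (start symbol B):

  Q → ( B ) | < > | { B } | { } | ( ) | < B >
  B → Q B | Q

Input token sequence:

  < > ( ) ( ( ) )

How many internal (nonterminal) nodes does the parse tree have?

8

[B [Q < >] [B [Q ( )] [B [Q ( [B [Q ( )]] )]]]]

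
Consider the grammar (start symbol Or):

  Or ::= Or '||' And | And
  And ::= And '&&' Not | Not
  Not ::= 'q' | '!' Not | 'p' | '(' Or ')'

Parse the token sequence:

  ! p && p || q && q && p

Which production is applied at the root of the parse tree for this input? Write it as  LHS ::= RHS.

Or ::= Or '||' And

[Or [Or [And [And [Not ! [Not p]]] && [Not p]]] || [And [And [And [Not q]] && [Not q]] && [Not p]]]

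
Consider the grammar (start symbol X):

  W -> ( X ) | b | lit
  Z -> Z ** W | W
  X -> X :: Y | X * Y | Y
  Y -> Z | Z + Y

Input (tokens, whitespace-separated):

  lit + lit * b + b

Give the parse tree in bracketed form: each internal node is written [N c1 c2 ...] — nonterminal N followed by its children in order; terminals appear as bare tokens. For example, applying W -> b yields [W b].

[X [X [Y [Z [W lit]] + [Y [Z [W lit]]]]] * [Y [Z [W b]] + [Y [Z [W b]]]]]

X
X * Y
Y * Y
Z + Y * Y
W + Y * Y
lit + Y * Y
lit + Z * Y
lit + W * Y
lit + lit * Y
lit + lit * Z + Y
lit + lit * W + Y
lit + lit * b + Y
lit + lit * b + Z
lit + lit * b + W
lit + lit * b + b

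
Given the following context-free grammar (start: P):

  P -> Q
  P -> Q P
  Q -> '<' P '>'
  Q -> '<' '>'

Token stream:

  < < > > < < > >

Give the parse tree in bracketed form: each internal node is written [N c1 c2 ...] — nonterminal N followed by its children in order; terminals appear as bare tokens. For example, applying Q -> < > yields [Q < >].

P
Q P
< P > P
< Q > P
< < > > P
< < > > Q
< < > > < P >
< < > > < Q >
< < > > < < > >

[P [Q < [P [Q < >]] >] [P [Q < [P [Q < >]] >]]]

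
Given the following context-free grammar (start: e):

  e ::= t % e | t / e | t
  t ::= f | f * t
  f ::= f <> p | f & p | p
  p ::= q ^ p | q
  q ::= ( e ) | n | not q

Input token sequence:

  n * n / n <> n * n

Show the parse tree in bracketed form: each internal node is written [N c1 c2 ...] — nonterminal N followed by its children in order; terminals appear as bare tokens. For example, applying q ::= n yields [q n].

[e [t [f [p [q n]]] * [t [f [p [q n]]]]] / [e [t [f [f [p [q n]]] <> [p [q n]]] * [t [f [p [q n]]]]]]]

e
t / e
f * t / e
p * t / e
q * t / e
n * t / e
n * f / e
n * p / e
n * q / e
n * n / e
n * n / t
n * n / f * t
n * n / f <> p * t
n * n / p <> p * t
n * n / q <> p * t
n * n / n <> p * t
n * n / n <> q * t
n * n / n <> n * t
n * n / n <> n * f
n * n / n <> n * p
n * n / n <> n * q
n * n / n <> n * n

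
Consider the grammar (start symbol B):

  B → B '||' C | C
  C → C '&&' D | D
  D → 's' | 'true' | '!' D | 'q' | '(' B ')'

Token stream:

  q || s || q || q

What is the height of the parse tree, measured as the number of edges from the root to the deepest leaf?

[B [B [B [B [C [D q]]] || [C [D s]]] || [C [D q]]] || [C [D q]]]

6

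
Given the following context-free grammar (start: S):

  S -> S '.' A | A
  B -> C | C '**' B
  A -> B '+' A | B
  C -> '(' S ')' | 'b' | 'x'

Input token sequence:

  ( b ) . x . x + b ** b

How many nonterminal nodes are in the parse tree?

21

[S [S [S [A [B [C ( [S [A [B [C b]]]] )]]]] . [A [B [C x]]]] . [A [B [C x]] + [A [B [C b] ** [B [C b]]]]]]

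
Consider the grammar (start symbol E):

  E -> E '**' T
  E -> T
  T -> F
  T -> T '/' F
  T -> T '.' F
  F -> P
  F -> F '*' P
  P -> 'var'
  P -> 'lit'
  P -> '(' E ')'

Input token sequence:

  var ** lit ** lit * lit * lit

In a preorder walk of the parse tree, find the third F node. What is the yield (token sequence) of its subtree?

[E [E [E [T [F [P var]]]] ** [T [F [P lit]]]] ** [T [F [F [F [P lit]] * [P lit]] * [P lit]]]]

lit * lit * lit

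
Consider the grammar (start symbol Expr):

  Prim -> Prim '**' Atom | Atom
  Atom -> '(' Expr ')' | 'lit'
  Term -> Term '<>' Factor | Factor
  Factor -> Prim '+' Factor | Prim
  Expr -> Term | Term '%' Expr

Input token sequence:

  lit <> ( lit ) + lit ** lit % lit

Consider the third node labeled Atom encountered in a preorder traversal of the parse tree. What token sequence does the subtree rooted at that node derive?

lit

[Expr [Term [Term [Factor [Prim [Atom lit]]]] <> [Factor [Prim [Atom ( [Expr [Term [Factor [Prim [Atom lit]]]]] )]] + [Factor [Prim [Prim [Atom lit]] ** [Atom lit]]]]] % [Expr [Term [Factor [Prim [Atom lit]]]]]]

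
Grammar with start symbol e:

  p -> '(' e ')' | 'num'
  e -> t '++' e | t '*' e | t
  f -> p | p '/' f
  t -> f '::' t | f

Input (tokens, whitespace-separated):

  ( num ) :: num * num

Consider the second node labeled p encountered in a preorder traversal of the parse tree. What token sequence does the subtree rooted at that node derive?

[e [t [f [p ( [e [t [f [p num]]]] )]] :: [t [f [p num]]]] * [e [t [f [p num]]]]]

num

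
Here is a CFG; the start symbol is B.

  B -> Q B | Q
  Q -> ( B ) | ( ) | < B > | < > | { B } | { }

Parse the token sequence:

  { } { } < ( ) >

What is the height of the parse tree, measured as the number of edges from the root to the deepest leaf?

6

[B [Q { }] [B [Q { }] [B [Q < [B [Q ( )]] >]]]]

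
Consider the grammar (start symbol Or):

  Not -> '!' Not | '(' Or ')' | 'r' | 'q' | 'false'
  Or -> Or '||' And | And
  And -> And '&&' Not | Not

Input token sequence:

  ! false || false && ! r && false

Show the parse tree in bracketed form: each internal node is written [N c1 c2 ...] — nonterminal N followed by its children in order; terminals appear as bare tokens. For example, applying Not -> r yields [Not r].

Or
Or || And
And || And
Not || And
! Not || And
! false || And
! false || And && Not
! false || And && Not && Not
! false || Not && Not && Not
! false || false && Not && Not
! false || false && ! Not && Not
! false || false && ! r && Not
! false || false && ! r && false

[Or [Or [And [Not ! [Not false]]]] || [And [And [And [Not false]] && [Not ! [Not r]]] && [Not false]]]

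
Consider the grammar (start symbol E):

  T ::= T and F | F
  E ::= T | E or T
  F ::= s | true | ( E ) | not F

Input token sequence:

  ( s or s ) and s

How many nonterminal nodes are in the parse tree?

[E [T [T [F ( [E [E [T [F s]]] or [T [F s]]] )]] and [F s]]]

11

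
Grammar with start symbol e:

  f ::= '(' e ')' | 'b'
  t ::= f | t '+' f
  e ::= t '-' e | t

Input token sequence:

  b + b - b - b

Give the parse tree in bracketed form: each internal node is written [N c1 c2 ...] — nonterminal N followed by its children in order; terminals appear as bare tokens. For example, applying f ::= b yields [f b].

e
t - e
t + f - e
f + f - e
b + f - e
b + b - e
b + b - t - e
b + b - f - e
b + b - b - e
b + b - b - t
b + b - b - f
b + b - b - b

[e [t [t [f b]] + [f b]] - [e [t [f b]] - [e [t [f b]]]]]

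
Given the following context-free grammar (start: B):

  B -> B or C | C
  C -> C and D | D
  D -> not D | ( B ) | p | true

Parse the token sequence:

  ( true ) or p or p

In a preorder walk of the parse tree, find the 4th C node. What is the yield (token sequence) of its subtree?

[B [B [B [C [D ( [B [C [D true]]] )]]] or [C [D p]]] or [C [D p]]]

p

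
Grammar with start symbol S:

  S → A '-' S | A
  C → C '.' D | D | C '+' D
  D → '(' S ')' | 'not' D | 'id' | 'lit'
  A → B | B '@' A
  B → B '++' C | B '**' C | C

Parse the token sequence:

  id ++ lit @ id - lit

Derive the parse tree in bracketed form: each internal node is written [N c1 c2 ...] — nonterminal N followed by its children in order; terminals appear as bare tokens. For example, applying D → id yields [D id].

[S [A [B [B [C [D id]]] ++ [C [D lit]]] @ [A [B [C [D id]]]]] - [S [A [B [C [D lit]]]]]]

S
A - S
B @ A - S
B ++ C @ A - S
C ++ C @ A - S
D ++ C @ A - S
id ++ C @ A - S
id ++ D @ A - S
id ++ lit @ A - S
id ++ lit @ B - S
id ++ lit @ C - S
id ++ lit @ D - S
id ++ lit @ id - S
id ++ lit @ id - A
id ++ lit @ id - B
id ++ lit @ id - C
id ++ lit @ id - D
id ++ lit @ id - lit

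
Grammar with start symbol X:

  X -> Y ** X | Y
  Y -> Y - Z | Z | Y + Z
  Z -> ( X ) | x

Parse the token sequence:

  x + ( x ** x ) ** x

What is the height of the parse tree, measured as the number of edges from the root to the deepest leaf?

[X [Y [Y [Z x]] + [Z ( [X [Y [Z x]] ** [X [Y [Z x]]]] )]] ** [X [Y [Z x]]]]

7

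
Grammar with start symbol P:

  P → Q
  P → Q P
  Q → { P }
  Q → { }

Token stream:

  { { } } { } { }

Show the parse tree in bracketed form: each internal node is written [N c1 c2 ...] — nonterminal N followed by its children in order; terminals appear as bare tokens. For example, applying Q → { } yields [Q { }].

P
Q P
{ P } P
{ Q } P
{ { } } P
{ { } } Q P
{ { } } { } P
{ { } } { } Q
{ { } } { } { }

[P [Q { [P [Q { }]] }] [P [Q { }] [P [Q { }]]]]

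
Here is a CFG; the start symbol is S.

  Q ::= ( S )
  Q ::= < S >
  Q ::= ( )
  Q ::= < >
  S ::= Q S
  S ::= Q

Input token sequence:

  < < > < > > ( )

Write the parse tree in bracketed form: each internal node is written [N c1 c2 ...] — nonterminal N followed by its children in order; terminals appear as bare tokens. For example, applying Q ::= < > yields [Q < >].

S
Q S
< S > S
< Q S > S
< < > S > S
< < > Q > S
< < > < > > S
< < > < > > Q
< < > < > > ( )

[S [Q < [S [Q < >] [S [Q < >]]] >] [S [Q ( )]]]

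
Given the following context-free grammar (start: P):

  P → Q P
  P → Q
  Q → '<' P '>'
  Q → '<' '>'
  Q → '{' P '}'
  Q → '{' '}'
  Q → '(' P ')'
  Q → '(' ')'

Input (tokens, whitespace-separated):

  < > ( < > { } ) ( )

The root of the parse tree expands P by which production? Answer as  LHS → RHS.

[P [Q < >] [P [Q ( [P [Q < >] [P [Q { }]]] )] [P [Q ( )]]]]

P → Q P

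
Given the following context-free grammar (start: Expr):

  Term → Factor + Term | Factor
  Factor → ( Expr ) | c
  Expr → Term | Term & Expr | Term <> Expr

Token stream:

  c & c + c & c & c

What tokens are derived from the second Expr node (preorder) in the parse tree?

c + c & c & c

[Expr [Term [Factor c]] & [Expr [Term [Factor c] + [Term [Factor c]]] & [Expr [Term [Factor c]] & [Expr [Term [Factor c]]]]]]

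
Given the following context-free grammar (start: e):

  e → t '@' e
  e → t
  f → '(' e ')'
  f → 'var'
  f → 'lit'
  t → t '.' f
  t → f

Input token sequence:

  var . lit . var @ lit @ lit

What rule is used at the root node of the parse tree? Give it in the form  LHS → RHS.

[e [t [t [t [f var]] . [f lit]] . [f var]] @ [e [t [f lit]] @ [e [t [f lit]]]]]

e → t '@' e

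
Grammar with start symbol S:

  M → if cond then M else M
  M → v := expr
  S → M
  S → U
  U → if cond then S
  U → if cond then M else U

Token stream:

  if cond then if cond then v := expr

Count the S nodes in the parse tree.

[S [U if cond then [S [U if cond then [S [M v := expr]]]]]]

3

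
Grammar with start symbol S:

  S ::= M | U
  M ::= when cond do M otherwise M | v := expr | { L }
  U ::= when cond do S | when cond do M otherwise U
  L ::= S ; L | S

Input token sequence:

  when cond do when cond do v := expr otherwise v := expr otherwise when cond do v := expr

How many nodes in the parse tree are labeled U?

2

[S [U when cond do [M when cond do [M v := expr] otherwise [M v := expr]] otherwise [U when cond do [S [M v := expr]]]]]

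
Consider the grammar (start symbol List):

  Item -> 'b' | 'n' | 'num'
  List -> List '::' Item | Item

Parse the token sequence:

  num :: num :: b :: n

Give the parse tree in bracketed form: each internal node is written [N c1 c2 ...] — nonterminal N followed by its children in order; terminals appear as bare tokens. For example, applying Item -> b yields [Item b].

[List [List [List [List [Item num]] :: [Item num]] :: [Item b]] :: [Item n]]

List
List :: Item
List :: Item :: Item
List :: Item :: Item :: Item
Item :: Item :: Item :: Item
num :: Item :: Item :: Item
num :: num :: Item :: Item
num :: num :: b :: Item
num :: num :: b :: n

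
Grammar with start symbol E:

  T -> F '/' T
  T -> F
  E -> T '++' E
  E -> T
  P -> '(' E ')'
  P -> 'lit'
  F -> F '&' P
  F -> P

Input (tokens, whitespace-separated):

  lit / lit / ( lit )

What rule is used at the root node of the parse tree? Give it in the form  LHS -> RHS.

E -> T

[E [T [F [P lit]] / [T [F [P lit]] / [T [F [P ( [E [T [F [P lit]]]] )]]]]]]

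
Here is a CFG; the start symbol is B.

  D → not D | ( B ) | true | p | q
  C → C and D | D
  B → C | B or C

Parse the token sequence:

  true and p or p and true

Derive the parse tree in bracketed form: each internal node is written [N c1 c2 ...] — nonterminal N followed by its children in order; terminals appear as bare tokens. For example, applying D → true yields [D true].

[B [B [C [C [D true]] and [D p]]] or [C [C [D p]] and [D true]]]

B
B or C
C or C
C and D or C
D and D or C
true and D or C
true and p or C
true and p or C and D
true and p or D and D
true and p or p and D
true and p or p and true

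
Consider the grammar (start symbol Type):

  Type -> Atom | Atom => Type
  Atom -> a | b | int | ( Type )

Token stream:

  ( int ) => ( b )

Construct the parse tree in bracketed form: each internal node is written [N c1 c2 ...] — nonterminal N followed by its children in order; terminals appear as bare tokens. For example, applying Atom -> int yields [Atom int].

[Type [Atom ( [Type [Atom int]] )] => [Type [Atom ( [Type [Atom b]] )]]]

Type
Atom => Type
( Type ) => Type
( Atom ) => Type
( int ) => Type
( int ) => Atom
( int ) => ( Type )
( int ) => ( Atom )
( int ) => ( b )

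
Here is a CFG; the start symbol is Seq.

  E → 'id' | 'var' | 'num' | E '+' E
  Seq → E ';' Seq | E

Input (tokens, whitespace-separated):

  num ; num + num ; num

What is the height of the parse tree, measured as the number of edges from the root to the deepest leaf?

[Seq [E num] ; [Seq [E [E num] + [E num]] ; [Seq [E num]]]]

4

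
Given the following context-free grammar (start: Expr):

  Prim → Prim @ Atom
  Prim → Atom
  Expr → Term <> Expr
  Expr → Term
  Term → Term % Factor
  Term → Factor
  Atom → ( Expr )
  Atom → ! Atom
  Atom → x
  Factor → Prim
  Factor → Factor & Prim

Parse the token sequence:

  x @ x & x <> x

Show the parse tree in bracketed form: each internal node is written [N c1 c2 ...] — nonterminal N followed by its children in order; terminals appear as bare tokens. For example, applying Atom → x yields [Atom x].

Expr
Term <> Expr
Factor <> Expr
Factor & Prim <> Expr
Prim & Prim <> Expr
Prim @ Atom & Prim <> Expr
Atom @ Atom & Prim <> Expr
x @ Atom & Prim <> Expr
x @ x & Prim <> Expr
x @ x & Atom <> Expr
x @ x & x <> Expr
x @ x & x <> Term
x @ x & x <> Factor
x @ x & x <> Prim
x @ x & x <> Atom
x @ x & x <> x

[Expr [Term [Factor [Factor [Prim [Prim [Atom x]] @ [Atom x]]] & [Prim [Atom x]]]] <> [Expr [Term [Factor [Prim [Atom x]]]]]]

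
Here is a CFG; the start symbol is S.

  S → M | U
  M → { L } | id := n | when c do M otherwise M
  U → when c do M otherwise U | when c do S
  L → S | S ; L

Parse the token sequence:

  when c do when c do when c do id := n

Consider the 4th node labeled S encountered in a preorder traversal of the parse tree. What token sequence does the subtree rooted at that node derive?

[S [U when c do [S [U when c do [S [U when c do [S [M id := n]]]]]]]]

id := n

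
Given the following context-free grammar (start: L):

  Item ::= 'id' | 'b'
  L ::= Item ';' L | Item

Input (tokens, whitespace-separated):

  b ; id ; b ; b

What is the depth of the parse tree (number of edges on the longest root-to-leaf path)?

5

[L [Item b] ; [L [Item id] ; [L [Item b] ; [L [Item b]]]]]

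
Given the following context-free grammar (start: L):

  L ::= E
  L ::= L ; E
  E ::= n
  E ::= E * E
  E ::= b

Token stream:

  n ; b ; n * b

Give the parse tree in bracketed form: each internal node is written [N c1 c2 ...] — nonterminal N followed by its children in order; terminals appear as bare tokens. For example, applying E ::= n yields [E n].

[L [L [L [E n]] ; [E b]] ; [E [E n] * [E b]]]

L
L ; E
L ; E ; E
E ; E ; E
n ; E ; E
n ; b ; E
n ; b ; E * E
n ; b ; n * E
n ; b ; n * b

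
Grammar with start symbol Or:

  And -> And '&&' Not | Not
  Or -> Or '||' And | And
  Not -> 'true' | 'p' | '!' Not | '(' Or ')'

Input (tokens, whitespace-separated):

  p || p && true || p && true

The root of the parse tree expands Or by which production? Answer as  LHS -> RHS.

Or -> Or '||' And

[Or [Or [Or [And [Not p]]] || [And [And [Not p]] && [Not true]]] || [And [And [Not p]] && [Not true]]]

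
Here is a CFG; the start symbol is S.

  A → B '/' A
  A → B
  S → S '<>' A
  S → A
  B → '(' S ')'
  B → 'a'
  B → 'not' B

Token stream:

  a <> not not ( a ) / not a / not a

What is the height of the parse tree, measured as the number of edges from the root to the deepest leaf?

8

[S [S [A [B a]]] <> [A [B not [B not [B ( [S [A [B a]]] )]]] / [A [B not [B a]] / [A [B not [B a]]]]]]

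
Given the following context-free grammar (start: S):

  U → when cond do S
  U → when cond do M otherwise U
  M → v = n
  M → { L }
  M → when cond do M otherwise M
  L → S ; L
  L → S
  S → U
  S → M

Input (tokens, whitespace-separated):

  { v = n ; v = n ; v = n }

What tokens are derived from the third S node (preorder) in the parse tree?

[S [M { [L [S [M v = n]] ; [L [S [M v = n]] ; [L [S [M v = n]]]]] }]]

v = n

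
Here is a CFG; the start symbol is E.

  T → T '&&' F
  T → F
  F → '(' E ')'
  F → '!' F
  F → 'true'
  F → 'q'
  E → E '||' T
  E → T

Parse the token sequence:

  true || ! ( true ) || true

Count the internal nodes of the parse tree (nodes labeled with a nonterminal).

13

[E [E [E [T [F true]]] || [T [F ! [F ( [E [T [F true]]] )]]]] || [T [F true]]]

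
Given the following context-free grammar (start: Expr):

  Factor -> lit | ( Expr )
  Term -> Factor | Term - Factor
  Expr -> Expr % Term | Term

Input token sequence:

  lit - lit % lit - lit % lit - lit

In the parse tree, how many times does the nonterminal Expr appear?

[Expr [Expr [Expr [Term [Term [Factor lit]] - [Factor lit]]] % [Term [Term [Factor lit]] - [Factor lit]]] % [Term [Term [Factor lit]] - [Factor lit]]]

3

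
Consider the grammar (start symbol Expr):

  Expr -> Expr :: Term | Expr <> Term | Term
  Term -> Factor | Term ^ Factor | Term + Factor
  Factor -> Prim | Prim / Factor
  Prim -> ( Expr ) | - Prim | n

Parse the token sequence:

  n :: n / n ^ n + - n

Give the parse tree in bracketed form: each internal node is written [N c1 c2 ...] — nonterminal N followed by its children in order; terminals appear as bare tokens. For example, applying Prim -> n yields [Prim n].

Expr
Expr :: Term
Term :: Term
Factor :: Term
Prim :: Term
n :: Term
n :: Term + Factor
n :: Term ^ Factor + Factor
n :: Factor ^ Factor + Factor
n :: Prim / Factor ^ Factor + Factor
n :: n / Factor ^ Factor + Factor
n :: n / Prim ^ Factor + Factor
n :: n / n ^ Factor + Factor
n :: n / n ^ Prim + Factor
n :: n / n ^ n + Factor
n :: n / n ^ n + Prim
n :: n / n ^ n + - Prim
n :: n / n ^ n + - n

[Expr [Expr [Term [Factor [Prim n]]]] :: [Term [Term [Term [Factor [Prim n] / [Factor [Prim n]]]] ^ [Factor [Prim n]]] + [Factor [Prim - [Prim n]]]]]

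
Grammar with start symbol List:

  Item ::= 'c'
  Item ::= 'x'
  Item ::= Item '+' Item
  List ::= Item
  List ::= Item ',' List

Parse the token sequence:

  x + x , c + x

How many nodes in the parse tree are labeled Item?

[List [Item [Item x] + [Item x]] , [List [Item [Item c] + [Item x]]]]

6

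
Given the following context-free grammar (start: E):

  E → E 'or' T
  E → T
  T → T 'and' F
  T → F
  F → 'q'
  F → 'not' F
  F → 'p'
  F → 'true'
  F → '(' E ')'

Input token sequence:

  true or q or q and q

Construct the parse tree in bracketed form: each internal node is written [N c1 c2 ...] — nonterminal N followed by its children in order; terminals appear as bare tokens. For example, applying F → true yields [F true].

[E [E [E [T [F true]]] or [T [F q]]] or [T [T [F q]] and [F q]]]

E
E or T
E or T or T
T or T or T
F or T or T
true or T or T
true or F or T
true or q or T
true or q or T and F
true or q or F and F
true or q or q and F
true or q or q and q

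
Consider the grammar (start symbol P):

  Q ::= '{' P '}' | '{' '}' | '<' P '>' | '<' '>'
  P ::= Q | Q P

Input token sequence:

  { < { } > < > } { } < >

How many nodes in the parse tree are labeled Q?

6

[P [Q { [P [Q < [P [Q { }]] >] [P [Q < >]]] }] [P [Q { }] [P [Q < >]]]]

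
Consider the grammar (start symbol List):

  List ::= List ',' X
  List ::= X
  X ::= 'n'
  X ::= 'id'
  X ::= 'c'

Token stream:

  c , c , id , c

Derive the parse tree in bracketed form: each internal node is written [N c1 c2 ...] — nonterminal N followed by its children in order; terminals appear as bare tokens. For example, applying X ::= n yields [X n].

[List [List [List [List [X c]] , [X c]] , [X id]] , [X c]]

List
List , X
List , X , X
List , X , X , X
X , X , X , X
c , X , X , X
c , c , X , X
c , c , id , X
c , c , id , c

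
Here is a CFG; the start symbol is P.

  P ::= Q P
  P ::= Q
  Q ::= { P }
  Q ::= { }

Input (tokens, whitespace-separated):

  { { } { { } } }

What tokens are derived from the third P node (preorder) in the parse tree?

{ { } }

[P [Q { [P [Q { }] [P [Q { [P [Q { }]] }]]] }]]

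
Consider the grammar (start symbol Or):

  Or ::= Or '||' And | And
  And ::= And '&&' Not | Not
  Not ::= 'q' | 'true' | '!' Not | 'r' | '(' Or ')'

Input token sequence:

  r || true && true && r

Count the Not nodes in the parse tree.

[Or [Or [And [Not r]]] || [And [And [And [Not true]] && [Not true]] && [Not r]]]

4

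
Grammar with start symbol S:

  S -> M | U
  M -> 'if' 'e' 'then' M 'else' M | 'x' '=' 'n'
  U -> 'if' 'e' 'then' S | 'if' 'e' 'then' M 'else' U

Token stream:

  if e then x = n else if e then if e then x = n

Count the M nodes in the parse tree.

[S [U if e then [M x = n] else [U if e then [S [U if e then [S [M x = n]]]]]]]

2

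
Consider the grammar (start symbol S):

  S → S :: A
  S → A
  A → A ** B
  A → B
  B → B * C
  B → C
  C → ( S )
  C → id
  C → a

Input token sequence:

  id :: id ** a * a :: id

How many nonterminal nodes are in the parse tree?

17

[S [S [S [A [B [C id]]]] :: [A [A [B [C id]]] ** [B [B [C a]] * [C a]]]] :: [A [B [C id]]]]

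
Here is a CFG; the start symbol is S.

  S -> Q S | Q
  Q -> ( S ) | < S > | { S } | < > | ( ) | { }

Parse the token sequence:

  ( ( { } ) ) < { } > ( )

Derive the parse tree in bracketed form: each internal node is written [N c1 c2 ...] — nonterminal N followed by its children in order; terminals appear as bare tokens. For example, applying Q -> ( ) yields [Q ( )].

S
Q S
( S ) S
( Q ) S
( ( S ) ) S
( ( Q ) ) S
( ( { } ) ) S
( ( { } ) ) Q S
( ( { } ) ) < S > S
( ( { } ) ) < Q > S
( ( { } ) ) < { } > S
( ( { } ) ) < { } > Q
( ( { } ) ) < { } > ( )

[S [Q ( [S [Q ( [S [Q { }]] )]] )] [S [Q < [S [Q { }]] >] [S [Q ( )]]]]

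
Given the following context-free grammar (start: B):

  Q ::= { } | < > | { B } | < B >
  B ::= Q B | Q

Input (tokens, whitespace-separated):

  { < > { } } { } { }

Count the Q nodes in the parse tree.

[B [Q { [B [Q < >] [B [Q { }]]] }] [B [Q { }] [B [Q { }]]]]

5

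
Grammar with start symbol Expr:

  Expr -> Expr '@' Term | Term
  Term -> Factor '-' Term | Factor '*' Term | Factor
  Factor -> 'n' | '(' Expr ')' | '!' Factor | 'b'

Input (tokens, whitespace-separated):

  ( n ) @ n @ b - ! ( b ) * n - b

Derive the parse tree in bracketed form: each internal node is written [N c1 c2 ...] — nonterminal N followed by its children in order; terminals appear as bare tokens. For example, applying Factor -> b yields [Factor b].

[Expr [Expr [Expr [Term [Factor ( [Expr [Term [Factor n]]] )]]] @ [Term [Factor n]]] @ [Term [Factor b] - [Term [Factor ! [Factor ( [Expr [Term [Factor b]]] )]] * [Term [Factor n] - [Term [Factor b]]]]]]

Expr
Expr @ Term
Expr @ Term @ Term
Term @ Term @ Term
Factor @ Term @ Term
( Expr ) @ Term @ Term
( Term ) @ Term @ Term
( Factor ) @ Term @ Term
( n ) @ Term @ Term
( n ) @ Factor @ Term
( n ) @ n @ Term
( n ) @ n @ Factor - Term
( n ) @ n @ b - Term
( n ) @ n @ b - Factor * Term
( n ) @ n @ b - ! Factor * Term
( n ) @ n @ b - ! ( Expr ) * Term
( n ) @ n @ b - ! ( Term ) * Term
( n ) @ n @ b - ! ( Factor ) * Term
( n ) @ n @ b - ! ( b ) * Term
( n ) @ n @ b - ! ( b ) * Factor - Term
( n ) @ n @ b - ! ( b ) * n - Term
( n ) @ n @ b - ! ( b ) * n - Factor
( n ) @ n @ b - ! ( b ) * n - b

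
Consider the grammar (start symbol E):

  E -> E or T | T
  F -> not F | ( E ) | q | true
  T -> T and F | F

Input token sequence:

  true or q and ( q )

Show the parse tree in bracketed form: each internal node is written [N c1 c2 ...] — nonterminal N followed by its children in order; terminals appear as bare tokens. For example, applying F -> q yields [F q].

[E [E [T [F true]]] or [T [T [F q]] and [F ( [E [T [F q]]] )]]]

E
E or T
T or T
F or T
true or T
true or T and F
true or F and F
true or q and F
true or q and ( E )
true or q and ( T )
true or q and ( F )
true or q and ( q )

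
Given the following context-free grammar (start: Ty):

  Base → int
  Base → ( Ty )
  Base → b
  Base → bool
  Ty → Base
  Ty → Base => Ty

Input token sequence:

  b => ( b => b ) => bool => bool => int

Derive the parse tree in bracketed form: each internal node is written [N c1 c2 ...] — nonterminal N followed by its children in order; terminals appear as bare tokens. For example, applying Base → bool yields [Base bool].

[Ty [Base b] => [Ty [Base ( [Ty [Base b] => [Ty [Base b]]] )] => [Ty [Base bool] => [Ty [Base bool] => [Ty [Base int]]]]]]

Ty
Base => Ty
b => Ty
b => Base => Ty
b => ( Ty ) => Ty
b => ( Base => Ty ) => Ty
b => ( b => Ty ) => Ty
b => ( b => Base ) => Ty
b => ( b => b ) => Ty
b => ( b => b ) => Base => Ty
b => ( b => b ) => bool => Ty
b => ( b => b ) => bool => Base => Ty
b => ( b => b ) => bool => bool => Ty
b => ( b => b ) => bool => bool => Base
b => ( b => b ) => bool => bool => int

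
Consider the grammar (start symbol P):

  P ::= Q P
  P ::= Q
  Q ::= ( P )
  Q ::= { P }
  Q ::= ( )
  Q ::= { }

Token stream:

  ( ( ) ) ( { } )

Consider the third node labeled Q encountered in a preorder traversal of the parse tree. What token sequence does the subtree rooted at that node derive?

( { } )

[P [Q ( [P [Q ( )]] )] [P [Q ( [P [Q { }]] )]]]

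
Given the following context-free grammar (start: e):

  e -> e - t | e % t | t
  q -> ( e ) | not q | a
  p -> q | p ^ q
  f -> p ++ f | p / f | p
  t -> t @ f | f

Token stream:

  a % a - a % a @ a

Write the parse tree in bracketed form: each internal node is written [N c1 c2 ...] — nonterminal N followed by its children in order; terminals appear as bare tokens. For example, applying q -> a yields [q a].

[e [e [e [e [t [f [p [q a]]]]] % [t [f [p [q a]]]]] - [t [f [p [q a]]]]] % [t [t [f [p [q a]]]] @ [f [p [q a]]]]]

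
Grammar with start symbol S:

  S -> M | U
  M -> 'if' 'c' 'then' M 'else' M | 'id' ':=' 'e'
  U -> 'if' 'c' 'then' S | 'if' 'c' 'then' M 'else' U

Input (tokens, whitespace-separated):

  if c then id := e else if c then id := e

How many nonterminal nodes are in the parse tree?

[S [U if c then [M id := e] else [U if c then [S [M id := e]]]]]

6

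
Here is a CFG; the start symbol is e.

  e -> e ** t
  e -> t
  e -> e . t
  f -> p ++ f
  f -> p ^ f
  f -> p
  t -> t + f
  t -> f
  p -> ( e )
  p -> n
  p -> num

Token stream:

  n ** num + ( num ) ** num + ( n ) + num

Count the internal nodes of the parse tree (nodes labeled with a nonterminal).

29

[e [e [e [t [f [p n]]]] ** [t [t [f [p num]]] + [f [p ( [e [t [f [p num]]]] )]]]] ** [t [t [t [f [p num]]] + [f [p ( [e [t [f [p n]]]] )]]] + [f [p num]]]]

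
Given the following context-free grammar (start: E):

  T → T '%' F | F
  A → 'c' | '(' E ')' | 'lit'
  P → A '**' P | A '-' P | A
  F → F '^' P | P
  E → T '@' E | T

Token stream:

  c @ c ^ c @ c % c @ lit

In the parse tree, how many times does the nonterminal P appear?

[E [T [F [P [A c]]]] @ [E [T [F [F [P [A c]]] ^ [P [A c]]]] @ [E [T [T [F [P [A c]]]] % [F [P [A c]]]] @ [E [T [F [P [A lit]]]]]]]]

6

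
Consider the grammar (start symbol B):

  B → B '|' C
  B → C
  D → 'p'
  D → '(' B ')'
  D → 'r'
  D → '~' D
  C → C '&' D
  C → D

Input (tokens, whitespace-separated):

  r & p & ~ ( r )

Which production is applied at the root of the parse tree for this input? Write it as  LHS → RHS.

B → C

[B [C [C [C [D r]] & [D p]] & [D ~ [D ( [B [C [D r]]] )]]]]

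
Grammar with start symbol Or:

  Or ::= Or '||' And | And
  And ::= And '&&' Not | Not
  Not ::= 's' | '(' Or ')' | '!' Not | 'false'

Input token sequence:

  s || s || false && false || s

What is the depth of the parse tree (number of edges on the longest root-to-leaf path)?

[Or [Or [Or [Or [And [Not s]]] || [And [Not s]]] || [And [And [Not false]] && [Not false]]] || [And [Not s]]]

6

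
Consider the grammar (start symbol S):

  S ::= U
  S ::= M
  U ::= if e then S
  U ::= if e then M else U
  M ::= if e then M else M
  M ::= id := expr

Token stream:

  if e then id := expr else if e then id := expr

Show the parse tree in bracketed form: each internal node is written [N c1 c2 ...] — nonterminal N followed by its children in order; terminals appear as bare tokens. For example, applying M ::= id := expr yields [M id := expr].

S
U
if e then M else U
if e then id := expr else U
if e then id := expr else if e then S
if e then id := expr else if e then M
if e then id := expr else if e then id := expr

[S [U if e then [M id := expr] else [U if e then [S [M id := expr]]]]]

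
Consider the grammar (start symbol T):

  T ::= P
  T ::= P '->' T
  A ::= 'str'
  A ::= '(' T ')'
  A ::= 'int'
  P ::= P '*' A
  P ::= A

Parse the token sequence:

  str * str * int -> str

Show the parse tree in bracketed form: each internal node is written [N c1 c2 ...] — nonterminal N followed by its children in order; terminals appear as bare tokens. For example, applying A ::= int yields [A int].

T
P -> T
P * A -> T
P * A * A -> T
A * A * A -> T
str * A * A -> T
str * str * A -> T
str * str * int -> T
str * str * int -> P
str * str * int -> A
str * str * int -> str

[T [P [P [P [A str]] * [A str]] * [A int]] -> [T [P [A str]]]]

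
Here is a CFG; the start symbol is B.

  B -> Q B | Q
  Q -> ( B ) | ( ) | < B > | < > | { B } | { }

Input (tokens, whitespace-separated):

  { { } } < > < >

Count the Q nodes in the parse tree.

[B [Q { [B [Q { }]] }] [B [Q < >] [B [Q < >]]]]

4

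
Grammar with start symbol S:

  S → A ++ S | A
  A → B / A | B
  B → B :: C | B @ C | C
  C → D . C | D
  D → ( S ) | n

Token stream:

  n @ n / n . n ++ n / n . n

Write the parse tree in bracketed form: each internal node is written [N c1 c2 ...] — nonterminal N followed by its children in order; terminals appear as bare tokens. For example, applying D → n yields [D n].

[S [A [B [B [C [D n]]] @ [C [D n]]] / [A [B [C [D n] . [C [D n]]]]]] ++ [S [A [B [C [D n]]] / [A [B [C [D n] . [C [D n]]]]]]]]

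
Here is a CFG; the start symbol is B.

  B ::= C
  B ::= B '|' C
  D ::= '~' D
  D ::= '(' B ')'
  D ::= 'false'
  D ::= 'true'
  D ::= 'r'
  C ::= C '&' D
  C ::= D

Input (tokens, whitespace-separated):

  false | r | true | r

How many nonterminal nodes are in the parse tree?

[B [B [B [B [C [D false]]] | [C [D r]]] | [C [D true]]] | [C [D r]]]

12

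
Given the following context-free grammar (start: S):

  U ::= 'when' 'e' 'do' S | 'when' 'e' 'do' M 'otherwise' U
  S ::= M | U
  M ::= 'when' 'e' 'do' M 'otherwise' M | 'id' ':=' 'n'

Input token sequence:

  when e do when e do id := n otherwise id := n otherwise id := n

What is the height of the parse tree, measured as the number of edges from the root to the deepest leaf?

[S [M when e do [M when e do [M id := n] otherwise [M id := n]] otherwise [M id := n]]]

4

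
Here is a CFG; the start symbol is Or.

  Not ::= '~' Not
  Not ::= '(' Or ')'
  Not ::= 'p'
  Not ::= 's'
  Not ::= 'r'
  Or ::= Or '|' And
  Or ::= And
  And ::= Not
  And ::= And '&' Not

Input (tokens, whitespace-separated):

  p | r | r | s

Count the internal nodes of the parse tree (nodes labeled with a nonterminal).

[Or [Or [Or [Or [And [Not p]]] | [And [Not r]]] | [And [Not r]]] | [And [Not s]]]

12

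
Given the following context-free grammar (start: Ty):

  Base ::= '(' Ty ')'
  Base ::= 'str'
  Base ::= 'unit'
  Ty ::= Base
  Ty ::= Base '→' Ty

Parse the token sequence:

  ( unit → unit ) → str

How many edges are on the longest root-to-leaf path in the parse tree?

5

[Ty [Base ( [Ty [Base unit] → [Ty [Base unit]]] )] → [Ty [Base str]]]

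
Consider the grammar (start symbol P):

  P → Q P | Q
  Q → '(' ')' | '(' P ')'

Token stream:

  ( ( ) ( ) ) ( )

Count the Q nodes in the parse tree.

[P [Q ( [P [Q ( )] [P [Q ( )]]] )] [P [Q ( )]]]

4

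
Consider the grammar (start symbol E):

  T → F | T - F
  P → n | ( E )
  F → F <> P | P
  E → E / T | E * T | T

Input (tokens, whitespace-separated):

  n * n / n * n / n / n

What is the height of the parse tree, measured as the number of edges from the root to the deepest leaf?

[E [E [E [E [E [E [T [F [P n]]]] * [T [F [P n]]]] / [T [F [P n]]]] * [T [F [P n]]]] / [T [F [P n]]]] / [T [F [P n]]]]

9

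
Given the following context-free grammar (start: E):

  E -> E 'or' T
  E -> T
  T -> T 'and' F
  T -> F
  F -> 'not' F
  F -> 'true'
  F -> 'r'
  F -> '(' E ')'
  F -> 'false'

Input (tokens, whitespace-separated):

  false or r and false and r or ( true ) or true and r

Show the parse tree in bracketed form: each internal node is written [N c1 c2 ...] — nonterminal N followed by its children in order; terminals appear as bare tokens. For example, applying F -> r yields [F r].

[E [E [E [E [T [F false]]] or [T [T [T [F r]] and [F false]] and [F r]]] or [T [F ( [E [T [F true]]] )]]] or [T [T [F true]] and [F r]]]

E
E or T
E or T or T
E or T or T or T
T or T or T or T
F or T or T or T
false or T or T or T
false or T and F or T or T
false or T and F and F or T or T
false or F and F and F or T or T
false or r and F and F or T or T
false or r and false and F or T or T
false or r and false and r or T or T
false or r and false and r or F or T
false or r and false and r or ( E ) or T
false or r and false and r or ( T ) or T
false or r and false and r or ( F ) or T
false or r and false and r or ( true ) or T
false or r and false and r or ( true ) or T and F
false or r and false and r or ( true ) or F and F
false or r and false and r or ( true ) or true and F
false or r and false and r or ( true ) or true and r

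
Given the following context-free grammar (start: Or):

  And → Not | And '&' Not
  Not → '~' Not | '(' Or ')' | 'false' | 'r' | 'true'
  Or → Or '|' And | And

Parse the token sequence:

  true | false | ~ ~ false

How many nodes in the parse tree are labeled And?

3

[Or [Or [Or [And [Not true]]] | [And [Not false]]] | [And [Not ~ [Not ~ [Not false]]]]]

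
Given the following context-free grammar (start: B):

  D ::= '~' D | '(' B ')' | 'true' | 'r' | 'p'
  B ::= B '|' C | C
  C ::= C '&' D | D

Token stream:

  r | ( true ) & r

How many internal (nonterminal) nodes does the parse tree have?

11

[B [B [C [D r]]] | [C [C [D ( [B [C [D true]]] )]] & [D r]]]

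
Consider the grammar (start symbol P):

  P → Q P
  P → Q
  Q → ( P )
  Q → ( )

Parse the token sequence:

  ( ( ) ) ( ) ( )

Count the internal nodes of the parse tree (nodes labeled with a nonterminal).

8

[P [Q ( [P [Q ( )]] )] [P [Q ( )] [P [Q ( )]]]]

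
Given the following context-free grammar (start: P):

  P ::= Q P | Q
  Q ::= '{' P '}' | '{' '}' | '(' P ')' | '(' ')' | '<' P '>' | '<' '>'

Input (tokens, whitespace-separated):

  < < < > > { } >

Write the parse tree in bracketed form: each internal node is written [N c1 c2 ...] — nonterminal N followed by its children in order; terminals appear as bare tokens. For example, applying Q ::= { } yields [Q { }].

[P [Q < [P [Q < [P [Q < >]] >] [P [Q { }]]] >]]

P
Q
< P >
< Q P >
< < P > P >
< < Q > P >
< < < > > P >
< < < > > Q >
< < < > > { } >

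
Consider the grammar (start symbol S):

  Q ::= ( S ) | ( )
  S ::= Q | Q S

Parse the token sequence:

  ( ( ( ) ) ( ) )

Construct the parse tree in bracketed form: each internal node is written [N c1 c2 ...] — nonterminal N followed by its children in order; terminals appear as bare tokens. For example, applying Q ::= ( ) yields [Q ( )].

[S [Q ( [S [Q ( [S [Q ( )]] )] [S [Q ( )]]] )]]

S
Q
( S )
( Q S )
( ( S ) S )
( ( Q ) S )
( ( ( ) ) S )
( ( ( ) ) Q )
( ( ( ) ) ( ) )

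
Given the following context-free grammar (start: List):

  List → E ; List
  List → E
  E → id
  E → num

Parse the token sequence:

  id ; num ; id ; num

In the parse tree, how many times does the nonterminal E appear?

4

[List [E id] ; [List [E num] ; [List [E id] ; [List [E num]]]]]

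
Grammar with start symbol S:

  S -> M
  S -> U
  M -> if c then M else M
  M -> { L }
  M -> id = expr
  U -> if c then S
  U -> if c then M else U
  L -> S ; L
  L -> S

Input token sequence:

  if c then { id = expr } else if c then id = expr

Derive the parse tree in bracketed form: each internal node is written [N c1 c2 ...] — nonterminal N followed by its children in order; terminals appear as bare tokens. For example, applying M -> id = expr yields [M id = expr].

S
U
if c then M else U
if c then { L } else U
if c then { S } else U
if c then { M } else U
if c then { id = expr } else U
if c then { id = expr } else if c then S
if c then { id = expr } else if c then M
if c then { id = expr } else if c then id = expr

[S [U if c then [M { [L [S [M id = expr]]] }] else [U if c then [S [M id = expr]]]]]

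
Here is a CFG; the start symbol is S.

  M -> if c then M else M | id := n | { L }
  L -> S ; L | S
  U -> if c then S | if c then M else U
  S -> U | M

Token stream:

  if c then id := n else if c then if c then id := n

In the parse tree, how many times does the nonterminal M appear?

2

[S [U if c then [M id := n] else [U if c then [S [U if c then [S [M id := n]]]]]]]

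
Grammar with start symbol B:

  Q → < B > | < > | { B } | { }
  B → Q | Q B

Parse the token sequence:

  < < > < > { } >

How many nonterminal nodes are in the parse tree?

8

[B [Q < [B [Q < >] [B [Q < >] [B [Q { }]]]] >]]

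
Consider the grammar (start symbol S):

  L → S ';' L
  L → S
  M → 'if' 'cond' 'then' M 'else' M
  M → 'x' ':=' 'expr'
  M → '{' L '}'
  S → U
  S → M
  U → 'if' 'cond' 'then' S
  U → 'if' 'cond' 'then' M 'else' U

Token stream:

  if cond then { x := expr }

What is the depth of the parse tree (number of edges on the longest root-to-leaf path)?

7

[S [U if cond then [S [M { [L [S [M x := expr]]] }]]]]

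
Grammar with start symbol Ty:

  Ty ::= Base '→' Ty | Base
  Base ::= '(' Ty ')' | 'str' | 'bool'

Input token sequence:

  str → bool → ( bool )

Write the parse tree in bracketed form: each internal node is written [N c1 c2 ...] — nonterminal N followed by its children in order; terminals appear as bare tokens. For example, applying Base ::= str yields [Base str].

[Ty [Base str] → [Ty [Base bool] → [Ty [Base ( [Ty [Base bool]] )]]]]

Ty
Base → Ty
str → Ty
str → Base → Ty
str → bool → Ty
str → bool → Base
str → bool → ( Ty )
str → bool → ( Base )
str → bool → ( bool )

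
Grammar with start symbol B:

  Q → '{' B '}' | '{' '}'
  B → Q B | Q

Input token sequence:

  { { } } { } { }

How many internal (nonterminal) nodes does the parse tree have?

8

[B [Q { [B [Q { }]] }] [B [Q { }] [B [Q { }]]]]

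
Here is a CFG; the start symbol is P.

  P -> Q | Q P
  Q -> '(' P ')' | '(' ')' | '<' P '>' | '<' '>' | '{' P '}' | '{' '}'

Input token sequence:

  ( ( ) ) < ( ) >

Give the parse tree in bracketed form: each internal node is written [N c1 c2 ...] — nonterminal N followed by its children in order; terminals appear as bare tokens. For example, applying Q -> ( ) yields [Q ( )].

P
Q P
( P ) P
( Q ) P
( ( ) ) P
( ( ) ) Q
( ( ) ) < P >
( ( ) ) < Q >
( ( ) ) < ( ) >

[P [Q ( [P [Q ( )]] )] [P [Q < [P [Q ( )]] >]]]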